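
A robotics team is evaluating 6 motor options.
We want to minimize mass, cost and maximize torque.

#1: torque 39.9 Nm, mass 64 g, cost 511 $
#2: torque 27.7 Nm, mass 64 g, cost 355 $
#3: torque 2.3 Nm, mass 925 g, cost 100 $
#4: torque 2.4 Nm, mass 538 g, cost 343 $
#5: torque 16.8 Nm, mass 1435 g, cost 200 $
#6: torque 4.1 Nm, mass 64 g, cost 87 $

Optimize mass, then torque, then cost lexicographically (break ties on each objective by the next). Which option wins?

#1

First minimize mass: best is 64, kept {#1, #2, #6}.
Then maximize torque: best is 39.9, kept {#1}.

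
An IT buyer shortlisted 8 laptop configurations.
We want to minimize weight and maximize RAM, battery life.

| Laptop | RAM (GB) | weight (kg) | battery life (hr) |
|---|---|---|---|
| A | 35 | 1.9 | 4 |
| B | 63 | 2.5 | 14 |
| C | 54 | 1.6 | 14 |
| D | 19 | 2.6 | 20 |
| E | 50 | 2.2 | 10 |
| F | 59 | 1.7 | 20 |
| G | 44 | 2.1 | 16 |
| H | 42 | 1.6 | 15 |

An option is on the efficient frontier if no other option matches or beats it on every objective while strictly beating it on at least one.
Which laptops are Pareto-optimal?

A: dominated by C (RAM 54≥35, weight 1.6≤1.9, battery life 14≥4).
B: not dominated (best RAM).
C: not dominated.
D: dominated by F (RAM 59≥19, weight 1.7≤2.6, battery life 20≥20).
E: dominated by C (RAM 54≥50, weight 1.6≤2.2, battery life 14≥10).
F: not dominated.
G: dominated by F (RAM 59≥44, weight 1.7≤2.1, battery life 20≥16).
H: not dominated.

B, C, F, H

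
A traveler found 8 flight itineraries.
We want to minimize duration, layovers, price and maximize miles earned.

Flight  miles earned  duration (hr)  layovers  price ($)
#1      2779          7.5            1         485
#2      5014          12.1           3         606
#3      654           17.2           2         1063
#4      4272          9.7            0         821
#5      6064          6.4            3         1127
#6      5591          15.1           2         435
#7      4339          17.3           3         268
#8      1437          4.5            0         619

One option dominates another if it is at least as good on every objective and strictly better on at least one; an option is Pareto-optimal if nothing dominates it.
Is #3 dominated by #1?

Yes

#1 vs #3: miles earned 2779≥654, duration 7.5≤17.2, layovers 1≤2, price 485≤1063 — #1 is at least as good on every objective with at least one strict improvement.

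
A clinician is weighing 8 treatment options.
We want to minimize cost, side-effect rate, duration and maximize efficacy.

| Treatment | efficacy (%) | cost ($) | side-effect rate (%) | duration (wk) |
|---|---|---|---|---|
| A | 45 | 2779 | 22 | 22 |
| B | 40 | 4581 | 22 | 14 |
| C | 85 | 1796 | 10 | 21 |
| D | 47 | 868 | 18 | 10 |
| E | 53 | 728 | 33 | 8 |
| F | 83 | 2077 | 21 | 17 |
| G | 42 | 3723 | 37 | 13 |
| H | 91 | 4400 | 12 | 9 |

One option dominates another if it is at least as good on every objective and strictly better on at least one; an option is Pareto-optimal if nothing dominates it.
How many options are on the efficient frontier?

5

A: dominated by C (efficacy 85≥45, cost 1796≤2779, side-effect rate 10≤22, duration 21≤22).
B: dominated by D (efficacy 47≥40, cost 868≤4581, side-effect rate 18≤22, duration 10≤14).
C: not dominated (best side-effect rate).
D: not dominated.
E: not dominated (best cost).
F: not dominated.
G: dominated by D (efficacy 47≥42, cost 868≤3723, side-effect rate 18≤37, duration 10≤13).
H: not dominated (best efficacy).
Pareto-optimal: C, D, E, F, H → 5.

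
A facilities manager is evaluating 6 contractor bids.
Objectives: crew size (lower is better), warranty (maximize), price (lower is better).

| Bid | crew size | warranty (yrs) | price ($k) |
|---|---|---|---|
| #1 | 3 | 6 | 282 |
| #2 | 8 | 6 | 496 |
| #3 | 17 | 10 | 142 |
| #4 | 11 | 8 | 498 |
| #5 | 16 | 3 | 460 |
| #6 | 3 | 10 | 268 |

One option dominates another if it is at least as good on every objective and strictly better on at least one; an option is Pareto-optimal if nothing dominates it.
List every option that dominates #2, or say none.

#1: crew size 3≤8, warranty 6≥6, price 282≤496 — dominates #2.
#6: crew size 3≤8, warranty 10≥6, price 268≤496 — dominates #2.
Others (#3, #4, #5) are each worse than #2 on at least one objective.

#1, #6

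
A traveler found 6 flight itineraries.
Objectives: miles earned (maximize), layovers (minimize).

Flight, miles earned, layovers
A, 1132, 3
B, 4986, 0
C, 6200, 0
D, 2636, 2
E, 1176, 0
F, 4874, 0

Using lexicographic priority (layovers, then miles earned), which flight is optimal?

First minimize layovers: best is 0, kept {B, C, E, F}.
Then maximize miles earned: best is 6200, kept {C}.

C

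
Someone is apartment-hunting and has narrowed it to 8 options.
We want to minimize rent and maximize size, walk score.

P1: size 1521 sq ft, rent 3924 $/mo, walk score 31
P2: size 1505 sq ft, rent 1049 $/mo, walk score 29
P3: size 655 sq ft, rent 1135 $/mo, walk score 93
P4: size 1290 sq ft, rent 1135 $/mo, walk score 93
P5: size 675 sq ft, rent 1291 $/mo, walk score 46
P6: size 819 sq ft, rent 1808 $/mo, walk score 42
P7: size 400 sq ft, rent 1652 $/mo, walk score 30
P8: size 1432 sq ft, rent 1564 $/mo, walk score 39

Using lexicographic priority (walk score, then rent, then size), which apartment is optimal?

First maximize walk score: best is 93, kept {P3, P4}.
Then minimize rent: best is 1135, kept {P3, P4}.
Then maximize size: best is 1290, kept {P4}.

P4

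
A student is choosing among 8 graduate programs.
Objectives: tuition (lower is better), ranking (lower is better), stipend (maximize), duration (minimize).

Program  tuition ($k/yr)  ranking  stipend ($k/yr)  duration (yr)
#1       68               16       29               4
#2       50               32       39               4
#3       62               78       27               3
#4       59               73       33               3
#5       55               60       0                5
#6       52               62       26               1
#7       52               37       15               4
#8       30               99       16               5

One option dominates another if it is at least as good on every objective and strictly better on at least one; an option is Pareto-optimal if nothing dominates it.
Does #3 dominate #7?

#3 vs #7: #3 is worse on tuition (62 vs 52), so it does not dominate #7.

No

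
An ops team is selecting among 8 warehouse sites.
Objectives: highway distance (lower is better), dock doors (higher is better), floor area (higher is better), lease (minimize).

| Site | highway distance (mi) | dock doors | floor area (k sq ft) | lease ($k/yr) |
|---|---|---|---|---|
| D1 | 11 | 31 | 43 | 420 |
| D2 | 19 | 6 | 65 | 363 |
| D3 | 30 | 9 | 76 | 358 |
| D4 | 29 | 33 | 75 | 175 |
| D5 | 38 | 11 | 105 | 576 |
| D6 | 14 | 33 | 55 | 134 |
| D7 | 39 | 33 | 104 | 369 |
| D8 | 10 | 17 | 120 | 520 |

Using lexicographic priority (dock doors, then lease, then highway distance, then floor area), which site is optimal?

First maximize dock doors: best is 33, kept {D4, D6, D7}.
Then minimize lease: best is 134, kept {D6}.

D6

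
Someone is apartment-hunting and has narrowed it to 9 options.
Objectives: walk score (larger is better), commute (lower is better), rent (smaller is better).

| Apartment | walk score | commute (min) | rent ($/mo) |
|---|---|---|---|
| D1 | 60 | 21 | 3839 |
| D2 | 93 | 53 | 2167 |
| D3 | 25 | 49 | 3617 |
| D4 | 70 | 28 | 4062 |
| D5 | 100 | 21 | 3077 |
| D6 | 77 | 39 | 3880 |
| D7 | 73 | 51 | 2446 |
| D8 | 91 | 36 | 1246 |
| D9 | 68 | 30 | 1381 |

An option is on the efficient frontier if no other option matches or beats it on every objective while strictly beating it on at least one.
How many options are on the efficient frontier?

D1: dominated by D5 (walk score 100≥60, commute 21≤21, rent 3077≤3839).
D2: not dominated.
D3: dominated by D5 (walk score 100≥25, commute 21≤49, rent 3077≤3617).
D4: dominated by D5 (walk score 100≥70, commute 21≤28, rent 3077≤4062).
D5: not dominated (best walk score).
D6: dominated by D5 (walk score 100≥77, commute 21≤39, rent 3077≤3880).
D7: dominated by D8 (walk score 91≥73, commute 36≤51, rent 1246≤2446).
D8: not dominated (best rent).
D9: not dominated.
Pareto-optimal: D2, D5, D8, D9 → 4.

4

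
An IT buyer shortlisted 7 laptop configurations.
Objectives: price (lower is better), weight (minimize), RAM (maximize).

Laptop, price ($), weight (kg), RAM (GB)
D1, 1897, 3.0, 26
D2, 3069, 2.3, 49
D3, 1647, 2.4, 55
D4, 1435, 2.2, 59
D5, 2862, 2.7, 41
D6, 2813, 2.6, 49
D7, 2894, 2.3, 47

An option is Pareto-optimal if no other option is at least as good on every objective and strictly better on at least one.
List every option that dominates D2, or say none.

D4: price 1435≤3069, weight 2.2≤2.3, RAM 59≥49 — dominates D2.
Others (D1, D3, D5, D6, D7) are each worse than D2 on at least one objective.

D4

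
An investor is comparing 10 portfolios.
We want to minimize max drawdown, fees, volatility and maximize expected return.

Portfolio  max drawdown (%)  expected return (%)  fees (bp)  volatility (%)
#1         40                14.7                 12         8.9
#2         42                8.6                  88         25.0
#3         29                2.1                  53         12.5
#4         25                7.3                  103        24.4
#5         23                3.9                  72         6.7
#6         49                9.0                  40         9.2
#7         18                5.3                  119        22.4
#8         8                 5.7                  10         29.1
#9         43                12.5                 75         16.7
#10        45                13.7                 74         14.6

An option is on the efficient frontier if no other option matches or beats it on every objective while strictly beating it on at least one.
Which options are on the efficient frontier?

#1: not dominated (best expected return).
#2: dominated by #1 (max drawdown 40≤42, expected return 14.7≥8.6, fees 12≤88, volatility 8.9≤25.0).
#3: not dominated.
#4: not dominated.
#5: not dominated (best volatility).
#6: dominated by #1 (max drawdown 40≤49, expected return 14.7≥9.0, fees 12≤40, volatility 8.9≤9.2).
#7: not dominated.
#8: not dominated (best max drawdown).
#9: dominated by #1 (max drawdown 40≤43, expected return 14.7≥12.5, fees 12≤75, volatility 8.9≤16.7).
#10: dominated by #1 (max drawdown 40≤45, expected return 14.7≥13.7, fees 12≤74, volatility 8.9≤14.6).

#1, #3, #4, #5, #7, #8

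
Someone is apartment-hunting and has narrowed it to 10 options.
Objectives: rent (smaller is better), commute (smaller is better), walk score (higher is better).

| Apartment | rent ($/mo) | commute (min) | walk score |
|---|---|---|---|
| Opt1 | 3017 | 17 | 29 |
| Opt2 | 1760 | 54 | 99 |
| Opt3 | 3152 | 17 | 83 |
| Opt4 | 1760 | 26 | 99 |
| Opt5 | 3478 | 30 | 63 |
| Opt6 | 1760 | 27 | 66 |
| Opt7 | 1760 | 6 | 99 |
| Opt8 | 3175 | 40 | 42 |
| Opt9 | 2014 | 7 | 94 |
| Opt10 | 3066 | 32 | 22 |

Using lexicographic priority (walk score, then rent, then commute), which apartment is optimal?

First maximize walk score: best is 99, kept {Opt2, Opt4, Opt7}.
Then minimize rent: best is 1760, kept {Opt2, Opt4, Opt7}.
Then minimize commute: best is 6, kept {Opt7}.

Opt7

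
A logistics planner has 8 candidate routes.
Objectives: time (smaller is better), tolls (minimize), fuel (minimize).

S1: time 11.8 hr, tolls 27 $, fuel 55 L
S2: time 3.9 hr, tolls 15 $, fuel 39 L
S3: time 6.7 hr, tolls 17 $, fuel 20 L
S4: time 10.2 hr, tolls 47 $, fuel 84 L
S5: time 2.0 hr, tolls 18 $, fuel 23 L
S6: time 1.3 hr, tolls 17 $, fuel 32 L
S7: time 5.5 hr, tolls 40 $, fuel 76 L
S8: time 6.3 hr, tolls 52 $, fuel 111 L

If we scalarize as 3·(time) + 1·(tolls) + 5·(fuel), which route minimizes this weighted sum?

S1: 3·11.8 + 1·27 + 5·55 = 337.4
S2: 3·3.9 + 1·15 + 5·39 = 221.7
S3: 3·6.7 + 1·17 + 5·20 = 137.1
S4: 3·10.2 + 1·47 + 5·84 = 497.6
S5: 3·2.0 + 1·18 + 5·23 = 139.0
S6: 3·1.3 + 1·17 + 5·32 = 180.9
S7: 3·5.5 + 1·40 + 5·76 = 436.5
S8: 3·6.3 + 1·52 + 5·111 = 625.9
Lowest: S3 at 137.1.

S3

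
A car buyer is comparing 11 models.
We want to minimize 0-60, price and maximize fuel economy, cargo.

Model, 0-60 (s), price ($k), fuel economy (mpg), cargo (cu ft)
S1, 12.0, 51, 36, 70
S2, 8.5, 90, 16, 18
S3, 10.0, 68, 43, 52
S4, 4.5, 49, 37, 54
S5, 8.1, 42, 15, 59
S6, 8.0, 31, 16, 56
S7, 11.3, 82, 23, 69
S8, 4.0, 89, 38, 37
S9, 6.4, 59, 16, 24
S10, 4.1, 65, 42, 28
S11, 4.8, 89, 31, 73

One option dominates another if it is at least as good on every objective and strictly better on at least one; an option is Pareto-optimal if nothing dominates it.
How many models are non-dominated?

9

S1: not dominated.
S2: dominated by S4 (0-60 4.5≤8.5, price 49≤90, fuel economy 37≥16, cargo 54≥18).
S3: not dominated (best fuel economy).
S4: not dominated.
S5: not dominated.
S6: not dominated (best price).
S7: not dominated.
S8: not dominated (best 0-60).
S9: dominated by S4 (0-60 4.5≤6.4, price 49≤59, fuel economy 37≥16, cargo 54≥24).
S10: not dominated.
S11: not dominated (best cargo).
Pareto-optimal: S1, S3, S4, S5, S6, S7, S8, S10, S11 → 9.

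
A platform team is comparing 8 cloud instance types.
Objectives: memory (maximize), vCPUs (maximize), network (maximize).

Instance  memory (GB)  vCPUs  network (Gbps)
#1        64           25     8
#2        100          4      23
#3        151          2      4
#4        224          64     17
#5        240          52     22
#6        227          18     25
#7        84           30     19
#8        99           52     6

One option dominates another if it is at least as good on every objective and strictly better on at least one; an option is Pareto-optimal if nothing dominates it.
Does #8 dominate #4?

No

#8 vs #4: #8 is worse on memory (99 vs 224), so it does not dominate #4.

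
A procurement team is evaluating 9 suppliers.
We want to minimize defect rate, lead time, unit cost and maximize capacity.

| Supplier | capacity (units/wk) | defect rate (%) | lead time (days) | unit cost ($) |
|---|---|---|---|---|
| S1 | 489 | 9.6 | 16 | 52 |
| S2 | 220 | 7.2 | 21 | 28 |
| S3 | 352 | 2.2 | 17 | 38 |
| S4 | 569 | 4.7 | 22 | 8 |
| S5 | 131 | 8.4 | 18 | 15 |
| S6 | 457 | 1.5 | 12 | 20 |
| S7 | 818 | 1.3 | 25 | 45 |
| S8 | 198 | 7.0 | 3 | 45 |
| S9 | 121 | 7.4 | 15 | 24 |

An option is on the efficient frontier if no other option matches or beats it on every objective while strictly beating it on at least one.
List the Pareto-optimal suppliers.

S1: not dominated.
S2: dominated by S6 (capacity 457≥220, defect rate 1.5≤7.2, lead time 12≤21, unit cost 20≤28).
S3: dominated by S6 (capacity 457≥352, defect rate 1.5≤2.2, lead time 12≤17, unit cost 20≤38).
S4: not dominated (best unit cost).
S5: not dominated.
S6: not dominated.
S7: not dominated (best capacity).
S8: not dominated (best lead time).
S9: dominated by S6 (capacity 457≥121, defect rate 1.5≤7.4, lead time 12≤15, unit cost 20≤24).

S1, S4, S5, S6, S7, S8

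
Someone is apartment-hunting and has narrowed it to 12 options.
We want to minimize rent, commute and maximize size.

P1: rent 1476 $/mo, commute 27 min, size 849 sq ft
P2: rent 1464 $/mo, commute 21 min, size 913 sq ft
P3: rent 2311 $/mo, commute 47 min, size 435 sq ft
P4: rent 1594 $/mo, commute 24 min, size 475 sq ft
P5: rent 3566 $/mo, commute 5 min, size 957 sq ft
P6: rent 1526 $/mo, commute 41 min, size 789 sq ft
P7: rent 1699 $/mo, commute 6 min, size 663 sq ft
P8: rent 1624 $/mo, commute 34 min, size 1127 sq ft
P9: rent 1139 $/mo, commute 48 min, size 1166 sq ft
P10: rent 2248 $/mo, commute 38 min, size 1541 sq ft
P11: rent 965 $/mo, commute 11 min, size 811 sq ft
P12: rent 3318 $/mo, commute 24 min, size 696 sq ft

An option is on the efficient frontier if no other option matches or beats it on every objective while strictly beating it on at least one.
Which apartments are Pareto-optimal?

P2, P5, P7, P8, P9, P10, P11

P1: dominated by P2 (rent 1464≤1476, commute 21≤27, size 913≥849).
P2: not dominated.
P3: dominated by P1 (rent 1476≤2311, commute 27≤47, size 849≥435).
P4: dominated by P2 (rent 1464≤1594, commute 21≤24, size 913≥475).
P5: not dominated (best commute).
P6: dominated by P1 (rent 1476≤1526, commute 27≤41, size 849≥789).
P7: not dominated.
P8: not dominated.
P9: not dominated.
P10: not dominated (best size).
P11: not dominated (best rent).
P12: dominated by P2 (rent 1464≤3318, commute 21≤24, size 913≥696).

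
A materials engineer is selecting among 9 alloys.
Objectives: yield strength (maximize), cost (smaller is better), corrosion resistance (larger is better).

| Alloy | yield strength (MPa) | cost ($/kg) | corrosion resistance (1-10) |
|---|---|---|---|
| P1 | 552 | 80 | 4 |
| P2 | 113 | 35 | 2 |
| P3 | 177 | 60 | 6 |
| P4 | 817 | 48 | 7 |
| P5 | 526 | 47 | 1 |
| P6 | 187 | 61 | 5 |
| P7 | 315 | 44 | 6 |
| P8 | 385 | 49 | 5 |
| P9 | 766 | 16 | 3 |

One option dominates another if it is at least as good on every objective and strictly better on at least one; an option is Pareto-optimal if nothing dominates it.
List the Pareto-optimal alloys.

P4, P7, P9

P1: dominated by P4 (yield strength 817≥552, cost 48≤80, corrosion resistance 7≥4).
P2: dominated by P9 (yield strength 766≥113, cost 16≤35, corrosion resistance 3≥2).
P3: dominated by P4 (yield strength 817≥177, cost 48≤60, corrosion resistance 7≥6).
P4: not dominated (best yield strength).
P5: dominated by P9 (yield strength 766≥526, cost 16≤47, corrosion resistance 3≥1).
P6: dominated by P4 (yield strength 817≥187, cost 48≤61, corrosion resistance 7≥5).
P7: not dominated.
P8: dominated by P4 (yield strength 817≥385, cost 48≤49, corrosion resistance 7≥5).
P9: not dominated (best cost).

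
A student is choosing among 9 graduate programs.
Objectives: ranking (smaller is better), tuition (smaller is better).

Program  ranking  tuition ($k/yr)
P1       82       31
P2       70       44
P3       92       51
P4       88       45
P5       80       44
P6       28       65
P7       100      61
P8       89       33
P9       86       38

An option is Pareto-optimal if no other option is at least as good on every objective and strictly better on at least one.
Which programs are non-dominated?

P1: not dominated (best tuition).
P2: not dominated.
P3: dominated by P1 (ranking 82≤92, tuition 31≤51).
P4: dominated by P1 (ranking 82≤88, tuition 31≤45).
P5: dominated by P2 (ranking 70≤80, tuition 44≤44).
P6: not dominated (best ranking).
P7: dominated by P1 (ranking 82≤100, tuition 31≤61).
P8: dominated by P1 (ranking 82≤89, tuition 31≤33).
P9: dominated by P1 (ranking 82≤86, tuition 31≤38).

P1, P2, P6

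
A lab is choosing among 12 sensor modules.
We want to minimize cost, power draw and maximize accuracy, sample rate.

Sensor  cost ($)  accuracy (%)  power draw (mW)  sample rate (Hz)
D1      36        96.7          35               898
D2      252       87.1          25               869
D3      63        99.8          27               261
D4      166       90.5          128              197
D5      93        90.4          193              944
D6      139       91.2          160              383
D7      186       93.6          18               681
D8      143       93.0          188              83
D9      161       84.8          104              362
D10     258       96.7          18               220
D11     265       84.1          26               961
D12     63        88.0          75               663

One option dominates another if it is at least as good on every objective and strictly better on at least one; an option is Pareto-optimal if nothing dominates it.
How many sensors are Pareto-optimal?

D1: not dominated (best cost).
D2: not dominated.
D3: not dominated (best accuracy).
D4: dominated by D1 (cost 36≤166, accuracy 96.7≥90.5, power draw 35≤128, sample rate 898≥197).
D5: not dominated.
D6: dominated by D1 (cost 36≤139, accuracy 96.7≥91.2, power draw 35≤160, sample rate 898≥383).
D7: not dominated.
D8: dominated by D1 (cost 36≤143, accuracy 96.7≥93.0, power draw 35≤188, sample rate 898≥83).
D9: dominated by D1 (cost 36≤161, accuracy 96.7≥84.8, power draw 35≤104, sample rate 898≥362).
D10: not dominated.
D11: not dominated (best sample rate).
D12: dominated by D1 (cost 36≤63, accuracy 96.7≥88.0, power draw 35≤75, sample rate 898≥663).
Pareto-optimal: D1, D2, D3, D5, D7, D10, D11 → 7.

7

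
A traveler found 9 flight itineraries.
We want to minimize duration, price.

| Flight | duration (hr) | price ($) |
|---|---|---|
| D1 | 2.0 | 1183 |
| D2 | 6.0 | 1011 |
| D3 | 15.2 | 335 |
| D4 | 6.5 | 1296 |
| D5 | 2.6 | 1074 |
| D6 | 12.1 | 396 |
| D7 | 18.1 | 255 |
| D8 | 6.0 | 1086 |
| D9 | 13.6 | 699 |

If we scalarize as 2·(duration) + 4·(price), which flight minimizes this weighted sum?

D1: 2·2.0 + 4·1183 = 4736.0
D2: 2·6.0 + 4·1011 = 4056.0
D3: 2·15.2 + 4·335 = 1370.4
D4: 2·6.5 + 4·1296 = 5197.0
D5: 2·2.6 + 4·1074 = 4301.2
D6: 2·12.1 + 4·396 = 1608.2
D7: 2·18.1 + 4·255 = 1056.2
D8: 2·6.0 + 4·1086 = 4356.0
D9: 2·13.6 + 4·699 = 2823.2
Lowest: D7 at 1056.2.

D7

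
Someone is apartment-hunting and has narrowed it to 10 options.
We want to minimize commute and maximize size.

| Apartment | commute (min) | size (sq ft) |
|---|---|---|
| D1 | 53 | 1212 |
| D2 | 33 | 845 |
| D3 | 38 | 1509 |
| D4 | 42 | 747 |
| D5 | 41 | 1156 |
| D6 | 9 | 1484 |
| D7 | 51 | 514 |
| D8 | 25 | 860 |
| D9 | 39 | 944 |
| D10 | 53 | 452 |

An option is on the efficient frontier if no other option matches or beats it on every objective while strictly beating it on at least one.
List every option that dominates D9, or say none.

D3: commute 38≤39, size 1509≥944 — dominates D9.
D6: commute 9≤39, size 1484≥944 — dominates D9.
Others (D1, D2, D4, D5, D7, D8, D10) are each worse than D9 on at least one objective.

D3, D6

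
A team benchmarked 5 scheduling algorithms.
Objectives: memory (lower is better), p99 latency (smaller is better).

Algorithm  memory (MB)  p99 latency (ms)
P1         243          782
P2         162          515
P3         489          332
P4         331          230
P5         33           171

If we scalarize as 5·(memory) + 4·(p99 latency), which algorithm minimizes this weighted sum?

P1: 5·243 + 4·782 = 4343
P2: 5·162 + 4·515 = 2870
P3: 5·489 + 4·332 = 3773
P4: 5·331 + 4·230 = 2575
P5: 5·33 + 4·171 = 849
Lowest: P5 at 849.

P5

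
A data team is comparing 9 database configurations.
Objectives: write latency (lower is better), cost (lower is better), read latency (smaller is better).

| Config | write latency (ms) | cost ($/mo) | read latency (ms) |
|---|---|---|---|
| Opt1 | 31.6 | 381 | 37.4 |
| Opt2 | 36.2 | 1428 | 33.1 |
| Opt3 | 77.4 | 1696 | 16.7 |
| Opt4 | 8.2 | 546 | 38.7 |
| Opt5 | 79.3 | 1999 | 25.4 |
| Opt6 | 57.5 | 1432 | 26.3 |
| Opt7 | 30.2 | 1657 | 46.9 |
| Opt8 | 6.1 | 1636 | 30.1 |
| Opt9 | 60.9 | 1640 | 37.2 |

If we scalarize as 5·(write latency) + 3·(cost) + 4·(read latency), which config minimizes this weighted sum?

Opt1

Opt1: 5·31.6 + 3·381 + 4·37.4 = 1450.6
Opt2: 5·36.2 + 3·1428 + 4·33.1 = 4597.4
Opt3: 5·77.4 + 3·1696 + 4·16.7 = 5541.8
Opt4: 5·8.2 + 3·546 + 4·38.7 = 1833.8
Opt5: 5·79.3 + 3·1999 + 4·25.4 = 6495.1
Opt6: 5·57.5 + 3·1432 + 4·26.3 = 4688.7
Opt7: 5·30.2 + 3·1657 + 4·46.9 = 5309.6
Opt8: 5·6.1 + 3·1636 + 4·30.1 = 5058.9
Opt9: 5·60.9 + 3·1640 + 4·37.2 = 5373.3
Lowest: Opt1 at 1450.6.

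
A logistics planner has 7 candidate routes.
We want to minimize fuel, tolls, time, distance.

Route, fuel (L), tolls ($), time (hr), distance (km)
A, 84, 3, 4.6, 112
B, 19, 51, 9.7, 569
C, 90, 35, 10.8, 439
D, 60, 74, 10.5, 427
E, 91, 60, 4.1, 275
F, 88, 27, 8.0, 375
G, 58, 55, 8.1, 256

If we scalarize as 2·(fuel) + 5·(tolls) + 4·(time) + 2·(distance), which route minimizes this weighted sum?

A

A: 2·84 + 5·3 + 4·4.6 + 2·112 = 425.4
B: 2·19 + 5·51 + 4·9.7 + 2·569 = 1469.8
C: 2·90 + 5·35 + 4·10.8 + 2·439 = 1276.2
D: 2·60 + 5·74 + 4·10.5 + 2·427 = 1386.0
E: 2·91 + 5·60 + 4·4.1 + 2·275 = 1048.4
F: 2·88 + 5·27 + 4·8.0 + 2·375 = 1093.0
G: 2·58 + 5·55 + 4·8.1 + 2·256 = 935.4
Lowest: A at 425.4.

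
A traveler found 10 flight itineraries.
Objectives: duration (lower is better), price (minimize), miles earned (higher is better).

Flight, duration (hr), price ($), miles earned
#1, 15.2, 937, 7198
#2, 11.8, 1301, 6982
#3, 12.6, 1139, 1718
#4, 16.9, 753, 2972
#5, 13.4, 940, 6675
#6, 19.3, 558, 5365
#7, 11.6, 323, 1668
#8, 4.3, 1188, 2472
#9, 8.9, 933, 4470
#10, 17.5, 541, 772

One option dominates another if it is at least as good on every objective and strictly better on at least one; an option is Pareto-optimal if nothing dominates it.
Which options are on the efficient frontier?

#1: not dominated (best miles earned).
#2: not dominated.
#3: dominated by #9 (duration 8.9≤12.6, price 933≤1139, miles earned 4470≥1718).
#4: not dominated.
#5: not dominated.
#6: not dominated.
#7: not dominated (best price).
#8: not dominated (best duration).
#9: not dominated.
#10: dominated by #7 (duration 11.6≤17.5, price 323≤541, miles earned 1668≥772).

#1, #2, #4, #5, #6, #7, #8, #9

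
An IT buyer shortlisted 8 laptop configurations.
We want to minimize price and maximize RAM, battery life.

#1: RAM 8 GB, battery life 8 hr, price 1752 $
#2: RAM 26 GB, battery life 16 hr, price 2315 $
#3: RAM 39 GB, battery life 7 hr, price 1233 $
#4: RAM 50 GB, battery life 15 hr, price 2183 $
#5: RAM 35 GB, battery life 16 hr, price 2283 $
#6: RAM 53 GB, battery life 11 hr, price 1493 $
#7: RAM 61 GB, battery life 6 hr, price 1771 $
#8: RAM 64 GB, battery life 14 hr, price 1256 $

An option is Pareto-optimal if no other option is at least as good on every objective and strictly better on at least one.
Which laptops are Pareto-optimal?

#3, #4, #5, #8

#1: dominated by #6 (RAM 53≥8, battery life 11≥8, price 1493≤1752).
#2: dominated by #5 (RAM 35≥26, battery life 16≥16, price 2283≤2315).
#3: not dominated (best price).
#4: not dominated.
#5: not dominated.
#6: dominated by #8 (RAM 64≥53, battery life 14≥11, price 1256≤1493).
#7: dominated by #8 (RAM 64≥61, battery life 14≥6, price 1256≤1771).
#8: not dominated (best RAM).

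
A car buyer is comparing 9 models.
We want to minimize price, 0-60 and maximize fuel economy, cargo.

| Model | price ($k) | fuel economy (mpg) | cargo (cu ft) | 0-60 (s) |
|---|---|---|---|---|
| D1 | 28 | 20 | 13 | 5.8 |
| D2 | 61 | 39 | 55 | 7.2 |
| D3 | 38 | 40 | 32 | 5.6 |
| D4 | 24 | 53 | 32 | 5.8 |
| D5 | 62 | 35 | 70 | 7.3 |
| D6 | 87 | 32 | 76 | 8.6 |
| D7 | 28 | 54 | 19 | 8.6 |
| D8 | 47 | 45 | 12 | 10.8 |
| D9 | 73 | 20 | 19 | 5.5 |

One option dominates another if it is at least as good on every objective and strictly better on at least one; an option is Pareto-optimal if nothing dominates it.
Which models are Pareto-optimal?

D1: dominated by D4 (price 24≤28, fuel economy 53≥20, cargo 32≥13, 0-60 5.8≤5.8).
D2: not dominated.
D3: not dominated.
D4: not dominated (best price).
D5: not dominated.
D6: not dominated (best cargo).
D7: not dominated (best fuel economy).
D8: dominated by D4 (price 24≤47, fuel economy 53≥45, cargo 32≥12, 0-60 5.8≤10.8).
D9: not dominated (best 0-60).

D2, D3, D4, D5, D6, D7, D9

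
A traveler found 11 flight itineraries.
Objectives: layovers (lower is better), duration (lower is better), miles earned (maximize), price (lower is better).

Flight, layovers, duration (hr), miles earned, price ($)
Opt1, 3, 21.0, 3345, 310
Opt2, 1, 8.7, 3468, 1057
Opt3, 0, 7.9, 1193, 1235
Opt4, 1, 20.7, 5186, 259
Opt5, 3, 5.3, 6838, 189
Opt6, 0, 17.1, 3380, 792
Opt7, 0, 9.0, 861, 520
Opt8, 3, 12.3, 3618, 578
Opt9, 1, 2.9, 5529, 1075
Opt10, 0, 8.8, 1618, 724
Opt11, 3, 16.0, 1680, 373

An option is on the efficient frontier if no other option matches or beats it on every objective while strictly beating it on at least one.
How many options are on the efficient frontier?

Opt1: dominated by Opt4 (layovers 1≤3, duration 20.7≤21.0, miles earned 5186≥3345, price 259≤310).
Opt2: not dominated.
Opt3: not dominated.
Opt4: not dominated.
Opt5: not dominated (best miles earned).
Opt6: not dominated.
Opt7: not dominated.
Opt8: dominated by Opt5 (layovers 3≤3, duration 5.3≤12.3, miles earned 6838≥3618, price 189≤578).
Opt9: not dominated (best duration).
Opt10: not dominated.
Opt11: dominated by Opt5 (layovers 3≤3, duration 5.3≤16.0, miles earned 6838≥1680, price 189≤373).
Pareto-optimal: Opt2, Opt3, Opt4, Opt5, Opt6, Opt7, Opt9, Opt10 → 8.

8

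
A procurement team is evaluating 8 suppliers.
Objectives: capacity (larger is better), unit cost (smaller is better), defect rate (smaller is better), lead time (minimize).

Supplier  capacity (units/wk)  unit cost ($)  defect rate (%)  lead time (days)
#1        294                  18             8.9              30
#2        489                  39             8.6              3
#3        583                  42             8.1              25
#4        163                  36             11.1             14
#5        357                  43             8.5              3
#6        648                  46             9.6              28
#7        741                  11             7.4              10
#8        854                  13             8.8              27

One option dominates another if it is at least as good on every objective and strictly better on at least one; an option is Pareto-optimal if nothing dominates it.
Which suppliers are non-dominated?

#2, #5, #7, #8

#1: dominated by #7 (capacity 741≥294, unit cost 11≤18, defect rate 7.4≤8.9, lead time 10≤30).
#2: not dominated.
#3: dominated by #7 (capacity 741≥583, unit cost 11≤42, defect rate 7.4≤8.1, lead time 10≤25).
#4: dominated by #7 (capacity 741≥163, unit cost 11≤36, defect rate 7.4≤11.1, lead time 10≤14).
#5: not dominated.
#6: dominated by #7 (capacity 741≥648, unit cost 11≤46, defect rate 7.4≤9.6, lead time 10≤28).
#7: not dominated (best unit cost).
#8: not dominated (best capacity).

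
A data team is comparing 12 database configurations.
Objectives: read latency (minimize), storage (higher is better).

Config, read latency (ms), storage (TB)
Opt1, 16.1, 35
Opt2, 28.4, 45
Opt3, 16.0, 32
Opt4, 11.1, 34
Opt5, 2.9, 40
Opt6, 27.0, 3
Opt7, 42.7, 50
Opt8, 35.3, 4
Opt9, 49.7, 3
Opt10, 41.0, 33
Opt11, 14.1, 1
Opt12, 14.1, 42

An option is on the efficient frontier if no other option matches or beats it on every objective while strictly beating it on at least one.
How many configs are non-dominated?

4

Opt1: dominated by Opt5 (read latency 2.9≤16.1, storage 40≥35).
Opt2: not dominated.
Opt3: dominated by Opt4 (read latency 11.1≤16.0, storage 34≥32).
Opt4: dominated by Opt5 (read latency 2.9≤11.1, storage 40≥34).
Opt5: not dominated (best read latency).
Opt6: dominated by Opt1 (read latency 16.1≤27.0, storage 35≥3).
Opt7: not dominated (best storage).
Opt8: dominated by Opt1 (read latency 16.1≤35.3, storage 35≥4).
Opt9: dominated by Opt1 (read latency 16.1≤49.7, storage 35≥3).
Opt10: dominated by Opt1 (read latency 16.1≤41.0, storage 35≥33).
Opt11: dominated by Opt4 (read latency 11.1≤14.1, storage 34≥1).
Opt12: not dominated.
Pareto-optimal: Opt2, Opt5, Opt7, Opt12 → 4.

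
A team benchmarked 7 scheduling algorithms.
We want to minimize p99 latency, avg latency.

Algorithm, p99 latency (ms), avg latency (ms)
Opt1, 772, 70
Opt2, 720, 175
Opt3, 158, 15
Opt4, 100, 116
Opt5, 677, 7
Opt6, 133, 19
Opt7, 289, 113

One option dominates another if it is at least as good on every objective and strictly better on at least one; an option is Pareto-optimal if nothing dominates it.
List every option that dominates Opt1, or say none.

Opt3: p99 latency 158≤772, avg latency 15≤70 — dominates Opt1.
Opt5: p99 latency 677≤772, avg latency 7≤70 — dominates Opt1.
Opt6: p99 latency 133≤772, avg latency 19≤70 — dominates Opt1.
Others (Opt2, Opt4, Opt7) are each worse than Opt1 on at least one objective.

Opt3, Opt5, Opt6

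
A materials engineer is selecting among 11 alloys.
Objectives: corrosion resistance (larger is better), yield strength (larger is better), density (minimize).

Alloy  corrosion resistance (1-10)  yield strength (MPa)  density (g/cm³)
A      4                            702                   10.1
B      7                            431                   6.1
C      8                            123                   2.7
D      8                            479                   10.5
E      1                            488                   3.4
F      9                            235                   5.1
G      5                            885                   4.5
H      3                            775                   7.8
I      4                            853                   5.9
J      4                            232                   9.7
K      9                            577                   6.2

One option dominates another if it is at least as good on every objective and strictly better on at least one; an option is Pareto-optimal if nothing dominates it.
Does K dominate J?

Yes

K vs J: corrosion resistance 9≥4, yield strength 577≥232, density 6.2≤9.7 — K is at least as good on every objective with at least one strict improvement.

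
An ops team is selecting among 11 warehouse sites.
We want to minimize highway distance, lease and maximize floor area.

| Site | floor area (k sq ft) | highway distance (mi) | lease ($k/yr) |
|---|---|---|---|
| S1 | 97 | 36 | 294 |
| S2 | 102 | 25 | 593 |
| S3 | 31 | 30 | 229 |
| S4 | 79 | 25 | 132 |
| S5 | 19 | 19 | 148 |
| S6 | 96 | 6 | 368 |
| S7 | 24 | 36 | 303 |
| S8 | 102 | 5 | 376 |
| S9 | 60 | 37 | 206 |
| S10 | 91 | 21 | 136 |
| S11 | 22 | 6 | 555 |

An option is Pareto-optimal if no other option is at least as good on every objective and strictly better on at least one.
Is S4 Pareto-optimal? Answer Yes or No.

Yes

S1: worse on highway distance (36 vs 25).
S2: worse on lease (593 vs 132).
S3: worse on floor area (31 vs 79).
S5: worse on floor area (19 vs 79).
S6: worse on lease (368 vs 132).
S7: worse on floor area (24 vs 79).
S8: worse on lease (376 vs 132).
S9: worse on floor area (60 vs 79).
S10: worse on lease (136 vs 132).
S11: worse on floor area (22 vs 79).
No option is at least as good as S4 on every objective and strictly better on one.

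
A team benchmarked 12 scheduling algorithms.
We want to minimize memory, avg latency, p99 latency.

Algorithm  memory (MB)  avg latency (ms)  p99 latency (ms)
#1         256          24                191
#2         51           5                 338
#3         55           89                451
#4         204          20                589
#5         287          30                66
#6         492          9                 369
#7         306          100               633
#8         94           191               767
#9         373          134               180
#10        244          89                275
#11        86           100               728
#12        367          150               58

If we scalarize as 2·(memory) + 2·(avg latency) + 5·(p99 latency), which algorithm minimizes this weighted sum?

#1: 2·256 + 2·24 + 5·191 = 1515
#2: 2·51 + 2·5 + 5·338 = 1802
#3: 2·55 + 2·89 + 5·451 = 2543
#4: 2·204 + 2·20 + 5·589 = 3393
#5: 2·287 + 2·30 + 5·66 = 964
#6: 2·492 + 2·9 + 5·369 = 2847
#7: 2·306 + 2·100 + 5·633 = 3977
#8: 2·94 + 2·191 + 5·767 = 4405
#9: 2·373 + 2·134 + 5·180 = 1914
#10: 2·244 + 2·89 + 5·275 = 2041
#11: 2·86 + 2·100 + 5·728 = 4012
#12: 2·367 + 2·150 + 5·58 = 1324
Lowest: #5 at 964.

#5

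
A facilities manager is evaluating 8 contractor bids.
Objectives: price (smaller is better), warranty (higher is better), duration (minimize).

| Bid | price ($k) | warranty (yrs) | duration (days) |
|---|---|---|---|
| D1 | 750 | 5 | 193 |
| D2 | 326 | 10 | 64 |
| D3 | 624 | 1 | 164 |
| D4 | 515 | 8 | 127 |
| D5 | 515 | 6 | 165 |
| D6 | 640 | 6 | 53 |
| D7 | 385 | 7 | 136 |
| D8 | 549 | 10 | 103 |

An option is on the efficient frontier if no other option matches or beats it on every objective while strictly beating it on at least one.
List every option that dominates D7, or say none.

D2: price 326≤385, warranty 10≥7, duration 64≤136 — dominates D7.
Others (D1, D3, D4, D5, D6, D8) are each worse than D7 on at least one objective.

D2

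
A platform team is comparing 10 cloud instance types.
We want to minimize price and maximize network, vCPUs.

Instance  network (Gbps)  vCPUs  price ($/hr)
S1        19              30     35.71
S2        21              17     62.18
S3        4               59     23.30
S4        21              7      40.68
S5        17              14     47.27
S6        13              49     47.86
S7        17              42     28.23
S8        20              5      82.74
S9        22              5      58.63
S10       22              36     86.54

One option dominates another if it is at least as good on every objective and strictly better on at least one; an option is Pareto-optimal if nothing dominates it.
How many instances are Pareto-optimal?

8

S1: not dominated.
S2: not dominated.
S3: not dominated (best vCPUs).
S4: not dominated.
S5: dominated by S1 (network 19≥17, vCPUs 30≥14, price 35.71≤47.27).
S6: not dominated.
S7: not dominated.
S8: dominated by S2 (network 21≥20, vCPUs 17≥5, price 62.18≤82.74).
S9: not dominated.
S10: not dominated.
Pareto-optimal: S1, S2, S3, S4, S6, S7, S9, S10 → 8.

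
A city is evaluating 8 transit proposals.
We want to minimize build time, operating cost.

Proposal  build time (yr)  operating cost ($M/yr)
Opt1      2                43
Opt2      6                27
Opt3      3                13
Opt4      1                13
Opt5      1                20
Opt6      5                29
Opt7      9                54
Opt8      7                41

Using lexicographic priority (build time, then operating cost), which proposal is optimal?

Opt4

First minimize build time: best is 1, kept {Opt4, Opt5}.
Then minimize operating cost: best is 13, kept {Opt4}.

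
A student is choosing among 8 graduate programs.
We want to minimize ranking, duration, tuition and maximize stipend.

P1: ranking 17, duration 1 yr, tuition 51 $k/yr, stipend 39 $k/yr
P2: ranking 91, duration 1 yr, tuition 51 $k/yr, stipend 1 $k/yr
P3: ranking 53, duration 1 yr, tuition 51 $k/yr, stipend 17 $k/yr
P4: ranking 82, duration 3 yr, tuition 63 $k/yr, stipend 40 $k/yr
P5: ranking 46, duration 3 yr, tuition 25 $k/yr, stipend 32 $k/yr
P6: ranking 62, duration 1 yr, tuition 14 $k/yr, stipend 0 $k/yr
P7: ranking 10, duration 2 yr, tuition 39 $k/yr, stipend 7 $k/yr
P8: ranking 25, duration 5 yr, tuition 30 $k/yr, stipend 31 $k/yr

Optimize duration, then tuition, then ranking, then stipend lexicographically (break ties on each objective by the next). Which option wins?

P6

First minimize duration: best is 1, kept {P1, P2, P3, P6}.
Then minimize tuition: best is 14, kept {P6}.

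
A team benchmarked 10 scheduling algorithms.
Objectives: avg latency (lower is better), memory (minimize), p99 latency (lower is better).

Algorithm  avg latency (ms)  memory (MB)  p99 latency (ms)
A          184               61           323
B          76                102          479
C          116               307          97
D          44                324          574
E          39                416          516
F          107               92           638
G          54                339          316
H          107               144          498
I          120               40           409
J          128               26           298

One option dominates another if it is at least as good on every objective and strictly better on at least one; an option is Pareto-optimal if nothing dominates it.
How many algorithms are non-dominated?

8

A: dominated by J (avg latency 128≤184, memory 26≤61, p99 latency 298≤323).
B: not dominated.
C: not dominated (best p99 latency).
D: not dominated.
E: not dominated (best avg latency).
F: not dominated.
G: not dominated.
H: dominated by B (avg latency 76≤107, memory 102≤144, p99 latency 479≤498).
I: not dominated.
J: not dominated (best memory).
Pareto-optimal: B, C, D, E, F, G, I, J → 8.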